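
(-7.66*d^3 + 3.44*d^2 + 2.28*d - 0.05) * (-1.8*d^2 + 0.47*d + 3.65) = 13.788*d^5 - 9.7922*d^4 - 30.4462*d^3 + 13.7176*d^2 + 8.2985*d - 0.1825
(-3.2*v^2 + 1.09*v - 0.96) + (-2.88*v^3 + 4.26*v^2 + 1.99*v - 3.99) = -2.88*v^3 + 1.06*v^2 + 3.08*v - 4.95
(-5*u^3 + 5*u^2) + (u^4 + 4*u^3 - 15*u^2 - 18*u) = u^4 - u^3 - 10*u^2 - 18*u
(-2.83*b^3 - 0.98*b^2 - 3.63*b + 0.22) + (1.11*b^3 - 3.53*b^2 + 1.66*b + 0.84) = -1.72*b^3 - 4.51*b^2 - 1.97*b + 1.06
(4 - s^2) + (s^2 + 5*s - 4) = 5*s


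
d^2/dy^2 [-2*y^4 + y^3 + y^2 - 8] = -24*y^2 + 6*y + 2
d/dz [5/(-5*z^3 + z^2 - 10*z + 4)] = 5*(15*z^2 - 2*z + 10)/(5*z^3 - z^2 + 10*z - 4)^2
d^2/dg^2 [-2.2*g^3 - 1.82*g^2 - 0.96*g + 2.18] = -13.2*g - 3.64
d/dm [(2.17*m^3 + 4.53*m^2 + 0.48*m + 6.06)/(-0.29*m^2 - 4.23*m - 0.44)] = (-0.6293*m^4 - 18.3582*m^3 - 21.8871*m^2 - 0.4716*m + 25.4226)/(0.0841*m^4 + 2.4534*m^3 + 18.1481*m^2 + 3.7224*m + 0.1936)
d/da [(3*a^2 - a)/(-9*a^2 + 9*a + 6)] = 2*(3*a^2 + 6*a - 1)/(3*(9*a^4 - 18*a^3 - 3*a^2 + 12*a + 4))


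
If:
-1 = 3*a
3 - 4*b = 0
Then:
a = -1/3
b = 3/4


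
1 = 1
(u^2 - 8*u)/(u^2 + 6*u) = (u - 8)/(u + 6)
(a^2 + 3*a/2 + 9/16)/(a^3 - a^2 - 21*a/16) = (4*a + 3)/(a*(4*a - 7))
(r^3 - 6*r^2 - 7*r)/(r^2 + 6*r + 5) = r*(r - 7)/(r + 5)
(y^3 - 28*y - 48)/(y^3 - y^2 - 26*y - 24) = (y + 2)/(y + 1)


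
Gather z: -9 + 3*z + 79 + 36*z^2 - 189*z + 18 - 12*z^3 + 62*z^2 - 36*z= -12*z^3 + 98*z^2 - 222*z + 88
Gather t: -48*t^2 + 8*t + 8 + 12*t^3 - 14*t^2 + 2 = 12*t^3 - 62*t^2 + 8*t + 10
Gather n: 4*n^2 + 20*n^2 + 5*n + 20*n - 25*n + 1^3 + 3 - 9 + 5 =24*n^2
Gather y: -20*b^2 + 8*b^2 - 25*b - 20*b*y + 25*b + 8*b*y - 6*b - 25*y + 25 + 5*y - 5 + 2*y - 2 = -12*b^2 - 6*b + y*(-12*b - 18) + 18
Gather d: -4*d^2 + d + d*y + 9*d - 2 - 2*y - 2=-4*d^2 + d*(y + 10) - 2*y - 4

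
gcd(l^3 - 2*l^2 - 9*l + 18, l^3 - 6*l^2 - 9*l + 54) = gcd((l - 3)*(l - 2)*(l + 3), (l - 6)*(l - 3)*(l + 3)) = l^2 - 9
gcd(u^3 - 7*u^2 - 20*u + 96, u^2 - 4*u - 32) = u^2 - 4*u - 32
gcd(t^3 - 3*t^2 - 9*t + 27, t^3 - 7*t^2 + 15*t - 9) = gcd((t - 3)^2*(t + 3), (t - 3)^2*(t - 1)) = t^2 - 6*t + 9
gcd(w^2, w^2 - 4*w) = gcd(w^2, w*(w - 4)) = w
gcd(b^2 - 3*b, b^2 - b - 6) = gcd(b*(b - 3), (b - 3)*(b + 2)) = b - 3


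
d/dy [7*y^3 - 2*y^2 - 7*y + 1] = 21*y^2 - 4*y - 7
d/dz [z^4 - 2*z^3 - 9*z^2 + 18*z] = 4*z^3 - 6*z^2 - 18*z + 18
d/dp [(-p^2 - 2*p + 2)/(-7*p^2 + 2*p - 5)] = 2*(-8*p^2 + 19*p + 3)/(49*p^4 - 28*p^3 + 74*p^2 - 20*p + 25)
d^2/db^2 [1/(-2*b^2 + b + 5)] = 2*(-4*b^2 + 2*b + (4*b - 1)^2 + 10)/(-2*b^2 + b + 5)^3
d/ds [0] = 0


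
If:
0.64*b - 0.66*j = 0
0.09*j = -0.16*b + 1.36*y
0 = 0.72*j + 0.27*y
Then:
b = 0.00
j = 0.00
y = 0.00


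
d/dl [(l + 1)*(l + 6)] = 2*l + 7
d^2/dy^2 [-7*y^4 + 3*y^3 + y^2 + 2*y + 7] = -84*y^2 + 18*y + 2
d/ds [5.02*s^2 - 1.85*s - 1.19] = 10.04*s - 1.85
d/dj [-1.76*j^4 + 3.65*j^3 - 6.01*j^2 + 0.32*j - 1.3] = -7.04*j^3 + 10.95*j^2 - 12.02*j + 0.32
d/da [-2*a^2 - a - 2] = -4*a - 1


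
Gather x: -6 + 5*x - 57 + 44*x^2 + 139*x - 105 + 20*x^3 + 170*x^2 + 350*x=20*x^3 + 214*x^2 + 494*x - 168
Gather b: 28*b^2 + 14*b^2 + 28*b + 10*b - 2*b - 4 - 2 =42*b^2 + 36*b - 6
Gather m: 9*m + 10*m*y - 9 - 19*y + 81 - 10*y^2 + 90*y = m*(10*y + 9) - 10*y^2 + 71*y + 72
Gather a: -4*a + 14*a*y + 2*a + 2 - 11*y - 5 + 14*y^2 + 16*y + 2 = a*(14*y - 2) + 14*y^2 + 5*y - 1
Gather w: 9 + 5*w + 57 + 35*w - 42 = 40*w + 24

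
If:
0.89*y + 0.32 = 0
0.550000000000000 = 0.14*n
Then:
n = 3.93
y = -0.36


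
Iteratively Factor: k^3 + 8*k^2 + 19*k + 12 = (k + 3)*(k^2 + 5*k + 4) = (k + 3)*(k + 4)*(k + 1)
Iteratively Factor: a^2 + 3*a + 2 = (a + 1)*(a + 2)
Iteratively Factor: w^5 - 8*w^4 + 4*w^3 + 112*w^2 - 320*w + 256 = (w - 4)*(w^4 - 4*w^3 - 12*w^2 + 64*w - 64) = (w - 4)*(w - 2)*(w^3 - 2*w^2 - 16*w + 32) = (w - 4)^2*(w - 2)*(w^2 + 2*w - 8) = (w - 4)^2*(w - 2)*(w + 4)*(w - 2)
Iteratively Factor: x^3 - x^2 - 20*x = (x + 4)*(x^2 - 5*x) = x*(x + 4)*(x - 5)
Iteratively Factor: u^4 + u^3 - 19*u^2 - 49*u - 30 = (u + 1)*(u^3 - 19*u - 30) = (u + 1)*(u + 3)*(u^2 - 3*u - 10) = (u + 1)*(u + 2)*(u + 3)*(u - 5)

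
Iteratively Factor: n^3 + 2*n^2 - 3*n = (n)*(n^2 + 2*n - 3) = n*(n - 1)*(n + 3)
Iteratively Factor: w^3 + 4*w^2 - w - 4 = (w - 1)*(w^2 + 5*w + 4) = (w - 1)*(w + 1)*(w + 4)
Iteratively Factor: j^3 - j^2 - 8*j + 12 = (j - 2)*(j^2 + j - 6) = (j - 2)^2*(j + 3)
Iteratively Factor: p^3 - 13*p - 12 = (p + 1)*(p^2 - p - 12) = (p - 4)*(p + 1)*(p + 3)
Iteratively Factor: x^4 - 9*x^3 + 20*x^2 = (x)*(x^3 - 9*x^2 + 20*x) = x*(x - 5)*(x^2 - 4*x) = x^2*(x - 5)*(x - 4)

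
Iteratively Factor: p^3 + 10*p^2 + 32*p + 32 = (p + 4)*(p^2 + 6*p + 8) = (p + 2)*(p + 4)*(p + 4)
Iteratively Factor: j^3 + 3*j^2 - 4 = (j - 1)*(j^2 + 4*j + 4) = (j - 1)*(j + 2)*(j + 2)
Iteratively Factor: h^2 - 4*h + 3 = (h - 1)*(h - 3)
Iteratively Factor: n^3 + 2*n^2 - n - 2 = (n + 2)*(n^2 - 1) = (n + 1)*(n + 2)*(n - 1)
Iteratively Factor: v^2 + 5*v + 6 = (v + 3)*(v + 2)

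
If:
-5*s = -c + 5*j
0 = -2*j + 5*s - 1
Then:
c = 35*s/2 - 5/2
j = 5*s/2 - 1/2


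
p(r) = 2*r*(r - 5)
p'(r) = 4*r - 10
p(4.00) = -8.00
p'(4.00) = 6.00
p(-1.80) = 24.48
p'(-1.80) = -17.20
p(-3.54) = 60.46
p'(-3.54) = -24.16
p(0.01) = -0.10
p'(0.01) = -9.96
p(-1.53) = 19.98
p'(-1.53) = -16.12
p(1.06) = -8.35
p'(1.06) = -5.76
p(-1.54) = 20.14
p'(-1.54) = -16.16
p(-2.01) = 28.18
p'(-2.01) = -18.04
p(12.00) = 168.00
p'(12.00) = 38.00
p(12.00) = 168.00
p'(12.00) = 38.00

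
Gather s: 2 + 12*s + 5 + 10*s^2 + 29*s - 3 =10*s^2 + 41*s + 4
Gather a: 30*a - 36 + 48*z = 30*a + 48*z - 36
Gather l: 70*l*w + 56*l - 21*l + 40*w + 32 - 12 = l*(70*w + 35) + 40*w + 20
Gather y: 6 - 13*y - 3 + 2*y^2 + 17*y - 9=2*y^2 + 4*y - 6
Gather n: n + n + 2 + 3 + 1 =2*n + 6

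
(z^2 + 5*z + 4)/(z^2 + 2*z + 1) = (z + 4)/(z + 1)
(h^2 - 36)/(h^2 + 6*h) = (h - 6)/h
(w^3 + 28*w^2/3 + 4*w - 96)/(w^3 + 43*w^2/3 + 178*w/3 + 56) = (3*w^2 + 10*w - 48)/(3*w^2 + 25*w + 28)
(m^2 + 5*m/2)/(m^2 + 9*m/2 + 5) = m/(m + 2)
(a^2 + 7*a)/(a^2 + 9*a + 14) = a/(a + 2)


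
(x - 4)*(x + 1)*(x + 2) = x^3 - x^2 - 10*x - 8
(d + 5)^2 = d^2 + 10*d + 25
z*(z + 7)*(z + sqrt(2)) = z^3 + sqrt(2)*z^2 + 7*z^2 + 7*sqrt(2)*z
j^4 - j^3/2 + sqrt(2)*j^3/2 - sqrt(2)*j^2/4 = j^2*(j - 1/2)*(j + sqrt(2)/2)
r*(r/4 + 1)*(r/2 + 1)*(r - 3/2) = r^4/8 + 9*r^3/16 - r^2/8 - 3*r/2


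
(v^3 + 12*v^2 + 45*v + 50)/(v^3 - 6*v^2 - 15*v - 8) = (v^3 + 12*v^2 + 45*v + 50)/(v^3 - 6*v^2 - 15*v - 8)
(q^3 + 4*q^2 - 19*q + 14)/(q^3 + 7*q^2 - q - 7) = (q - 2)/(q + 1)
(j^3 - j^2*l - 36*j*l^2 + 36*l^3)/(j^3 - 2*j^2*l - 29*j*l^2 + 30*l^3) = (j + 6*l)/(j + 5*l)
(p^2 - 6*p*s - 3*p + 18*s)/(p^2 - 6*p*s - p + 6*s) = (p - 3)/(p - 1)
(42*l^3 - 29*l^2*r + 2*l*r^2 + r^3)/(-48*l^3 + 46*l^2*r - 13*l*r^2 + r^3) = (7*l + r)/(-8*l + r)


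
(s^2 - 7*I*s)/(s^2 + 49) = s/(s + 7*I)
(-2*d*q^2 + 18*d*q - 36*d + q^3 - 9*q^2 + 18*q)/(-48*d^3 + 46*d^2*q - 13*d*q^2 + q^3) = (q^2 - 9*q + 18)/(24*d^2 - 11*d*q + q^2)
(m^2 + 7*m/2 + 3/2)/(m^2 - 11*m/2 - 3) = (m + 3)/(m - 6)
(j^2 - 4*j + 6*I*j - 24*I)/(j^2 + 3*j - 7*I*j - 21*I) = (j^2 + j*(-4 + 6*I) - 24*I)/(j^2 + j*(3 - 7*I) - 21*I)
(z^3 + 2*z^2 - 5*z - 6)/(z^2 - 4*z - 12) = (-z^3 - 2*z^2 + 5*z + 6)/(-z^2 + 4*z + 12)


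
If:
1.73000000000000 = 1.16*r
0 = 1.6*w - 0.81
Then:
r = 1.49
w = 0.51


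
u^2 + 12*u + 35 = (u + 5)*(u + 7)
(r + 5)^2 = r^2 + 10*r + 25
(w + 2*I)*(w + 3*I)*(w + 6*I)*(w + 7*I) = w^4 + 18*I*w^3 - 113*w^2 - 288*I*w + 252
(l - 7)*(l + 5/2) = l^2 - 9*l/2 - 35/2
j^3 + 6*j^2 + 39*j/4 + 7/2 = (j + 1/2)*(j + 2)*(j + 7/2)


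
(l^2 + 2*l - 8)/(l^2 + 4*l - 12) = (l + 4)/(l + 6)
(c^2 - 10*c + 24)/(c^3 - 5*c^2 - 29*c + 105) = (c^2 - 10*c + 24)/(c^3 - 5*c^2 - 29*c + 105)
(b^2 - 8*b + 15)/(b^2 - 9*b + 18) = (b - 5)/(b - 6)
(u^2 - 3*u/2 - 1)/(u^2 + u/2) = (u - 2)/u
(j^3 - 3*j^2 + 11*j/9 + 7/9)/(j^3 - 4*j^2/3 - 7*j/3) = (3*j^2 - 2*j - 1)/(3*j*(j + 1))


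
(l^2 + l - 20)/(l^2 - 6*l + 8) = (l + 5)/(l - 2)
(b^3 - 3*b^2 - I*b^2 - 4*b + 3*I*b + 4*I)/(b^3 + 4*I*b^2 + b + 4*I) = (b^2 - 3*b - 4)/(b^2 + 5*I*b - 4)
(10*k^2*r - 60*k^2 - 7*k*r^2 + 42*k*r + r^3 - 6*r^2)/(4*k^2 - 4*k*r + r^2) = (-5*k*r + 30*k + r^2 - 6*r)/(-2*k + r)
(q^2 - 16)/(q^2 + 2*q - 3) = (q^2 - 16)/(q^2 + 2*q - 3)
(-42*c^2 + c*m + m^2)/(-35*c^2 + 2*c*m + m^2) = (6*c - m)/(5*c - m)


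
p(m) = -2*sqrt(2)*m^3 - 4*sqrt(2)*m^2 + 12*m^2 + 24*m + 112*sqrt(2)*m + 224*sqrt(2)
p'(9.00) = -390.74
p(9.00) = 410.18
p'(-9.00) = -619.09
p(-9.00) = 1250.97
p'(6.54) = -97.57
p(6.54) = 989.75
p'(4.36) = 76.40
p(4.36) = 998.17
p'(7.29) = -176.07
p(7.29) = 887.73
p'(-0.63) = 171.03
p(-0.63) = 205.10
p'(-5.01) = -94.15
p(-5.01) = -82.11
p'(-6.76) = -291.12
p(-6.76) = 247.43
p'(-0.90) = 164.10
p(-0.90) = 159.83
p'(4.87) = 42.93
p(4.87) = 1028.79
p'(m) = -6*sqrt(2)*m^2 - 8*sqrt(2)*m + 24*m + 24 + 112*sqrt(2)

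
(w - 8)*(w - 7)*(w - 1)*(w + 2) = w^4 - 14*w^3 + 39*w^2 + 86*w - 112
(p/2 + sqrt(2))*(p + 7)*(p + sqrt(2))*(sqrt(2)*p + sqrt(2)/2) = sqrt(2)*p^4/2 + 3*p^3 + 15*sqrt(2)*p^3/4 + 15*sqrt(2)*p^2/4 + 45*p^2/2 + 21*p/2 + 15*sqrt(2)*p + 7*sqrt(2)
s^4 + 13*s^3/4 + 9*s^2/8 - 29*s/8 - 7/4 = (s - 1)*(s + 1/2)*(s + 7/4)*(s + 2)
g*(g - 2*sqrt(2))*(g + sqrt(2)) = g^3 - sqrt(2)*g^2 - 4*g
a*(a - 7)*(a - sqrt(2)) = a^3 - 7*a^2 - sqrt(2)*a^2 + 7*sqrt(2)*a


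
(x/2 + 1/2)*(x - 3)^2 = x^3/2 - 5*x^2/2 + 3*x/2 + 9/2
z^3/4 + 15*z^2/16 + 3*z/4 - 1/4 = (z/4 + 1/2)*(z - 1/4)*(z + 2)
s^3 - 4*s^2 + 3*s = s*(s - 3)*(s - 1)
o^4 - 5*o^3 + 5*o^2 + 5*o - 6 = (o - 3)*(o - 2)*(o - 1)*(o + 1)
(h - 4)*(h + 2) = h^2 - 2*h - 8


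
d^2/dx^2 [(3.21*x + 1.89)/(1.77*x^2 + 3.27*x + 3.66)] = ((3.21*x + 1.89)*(3.54*x + 3.27)*(7.08*x + 6.54) - (34.0902*x + 27.684)*(1.77*x^2 + 3.27*x + 3.66))/(1.77*x^2 + 3.27*x + 3.66)^3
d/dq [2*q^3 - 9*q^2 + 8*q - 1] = 6*q^2 - 18*q + 8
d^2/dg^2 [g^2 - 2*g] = 2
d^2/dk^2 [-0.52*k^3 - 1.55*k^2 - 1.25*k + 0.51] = -3.12*k - 3.1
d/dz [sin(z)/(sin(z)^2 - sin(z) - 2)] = (cos(z)^2 - 3)*cos(z)/(sin(z) + cos(z)^2 + 1)^2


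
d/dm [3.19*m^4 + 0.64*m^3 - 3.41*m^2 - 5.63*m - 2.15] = 12.76*m^3 + 1.92*m^2 - 6.82*m - 5.63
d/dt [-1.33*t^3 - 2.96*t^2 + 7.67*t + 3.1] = -3.99*t^2 - 5.92*t + 7.67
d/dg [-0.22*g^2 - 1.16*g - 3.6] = -0.44*g - 1.16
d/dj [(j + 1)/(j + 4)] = 3/(j + 4)^2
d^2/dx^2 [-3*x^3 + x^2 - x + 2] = 2 - 18*x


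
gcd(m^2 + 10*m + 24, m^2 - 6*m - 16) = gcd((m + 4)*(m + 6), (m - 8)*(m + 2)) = 1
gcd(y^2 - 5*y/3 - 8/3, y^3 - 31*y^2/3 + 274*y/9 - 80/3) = y - 8/3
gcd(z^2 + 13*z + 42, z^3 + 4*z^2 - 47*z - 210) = z + 6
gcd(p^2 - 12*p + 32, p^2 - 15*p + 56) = p - 8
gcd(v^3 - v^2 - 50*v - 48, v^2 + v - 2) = 1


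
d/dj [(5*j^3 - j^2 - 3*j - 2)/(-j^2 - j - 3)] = (-5*j^4 - 10*j^3 - 47*j^2 + 2*j + 7)/(j^4 + 2*j^3 + 7*j^2 + 6*j + 9)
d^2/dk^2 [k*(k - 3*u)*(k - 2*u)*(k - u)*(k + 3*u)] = 20*k^3 - 36*k^2*u - 42*k*u^2 + 54*u^3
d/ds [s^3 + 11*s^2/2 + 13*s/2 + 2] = 3*s^2 + 11*s + 13/2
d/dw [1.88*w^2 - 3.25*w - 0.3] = 3.76*w - 3.25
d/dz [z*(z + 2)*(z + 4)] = 3*z^2 + 12*z + 8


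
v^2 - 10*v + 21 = (v - 7)*(v - 3)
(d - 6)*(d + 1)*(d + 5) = d^3 - 31*d - 30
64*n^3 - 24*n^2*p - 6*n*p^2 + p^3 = (-8*n + p)*(-2*n + p)*(4*n + p)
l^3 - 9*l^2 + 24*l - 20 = (l - 5)*(l - 2)^2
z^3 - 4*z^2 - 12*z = z*(z - 6)*(z + 2)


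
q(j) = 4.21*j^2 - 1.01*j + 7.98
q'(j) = 8.42*j - 1.01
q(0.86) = 10.23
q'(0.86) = 6.23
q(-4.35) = 92.04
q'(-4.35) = -37.64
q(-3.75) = 70.97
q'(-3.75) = -32.58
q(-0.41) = 9.10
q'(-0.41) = -4.46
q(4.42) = 85.76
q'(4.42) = 36.21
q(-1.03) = 13.49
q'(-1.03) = -9.68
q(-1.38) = 17.39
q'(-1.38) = -12.63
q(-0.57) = 9.92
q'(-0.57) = -5.81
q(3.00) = 42.84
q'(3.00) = 24.25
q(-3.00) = 48.90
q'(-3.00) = -26.27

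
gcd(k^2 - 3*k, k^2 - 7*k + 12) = k - 3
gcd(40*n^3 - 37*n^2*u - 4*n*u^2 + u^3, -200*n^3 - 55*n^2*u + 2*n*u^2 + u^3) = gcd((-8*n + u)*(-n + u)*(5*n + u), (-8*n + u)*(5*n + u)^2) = -40*n^2 - 3*n*u + u^2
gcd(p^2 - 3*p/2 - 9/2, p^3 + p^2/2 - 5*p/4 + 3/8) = p + 3/2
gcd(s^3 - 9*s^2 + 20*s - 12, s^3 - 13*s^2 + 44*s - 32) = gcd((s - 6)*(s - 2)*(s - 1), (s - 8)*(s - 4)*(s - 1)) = s - 1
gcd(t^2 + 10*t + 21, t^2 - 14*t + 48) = 1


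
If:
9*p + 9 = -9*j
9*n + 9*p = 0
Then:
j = -p - 1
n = -p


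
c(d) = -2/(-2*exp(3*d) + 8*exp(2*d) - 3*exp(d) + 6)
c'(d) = -2*(6*exp(3*d) - 16*exp(2*d) + 3*exp(d))/(-2*exp(3*d) + 8*exp(2*d) - 3*exp(d) + 6)^2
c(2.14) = 0.00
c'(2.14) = -0.01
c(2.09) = 0.00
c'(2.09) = -0.01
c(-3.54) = -0.34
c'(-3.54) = -0.00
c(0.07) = -0.21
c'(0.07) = 0.17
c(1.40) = 0.25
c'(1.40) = -4.68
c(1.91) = 0.01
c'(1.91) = -0.03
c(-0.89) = -0.33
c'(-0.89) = 0.06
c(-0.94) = -0.34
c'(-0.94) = 0.05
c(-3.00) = -0.34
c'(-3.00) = -0.00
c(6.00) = 0.00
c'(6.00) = 0.00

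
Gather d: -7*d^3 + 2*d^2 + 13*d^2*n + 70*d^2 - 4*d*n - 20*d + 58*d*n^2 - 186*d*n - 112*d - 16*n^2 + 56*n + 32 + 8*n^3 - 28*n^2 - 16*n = -7*d^3 + d^2*(13*n + 72) + d*(58*n^2 - 190*n - 132) + 8*n^3 - 44*n^2 + 40*n + 32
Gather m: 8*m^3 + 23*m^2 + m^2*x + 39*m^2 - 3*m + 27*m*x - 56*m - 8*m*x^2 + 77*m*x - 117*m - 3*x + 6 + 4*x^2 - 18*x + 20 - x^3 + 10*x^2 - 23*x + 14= 8*m^3 + m^2*(x + 62) + m*(-8*x^2 + 104*x - 176) - x^3 + 14*x^2 - 44*x + 40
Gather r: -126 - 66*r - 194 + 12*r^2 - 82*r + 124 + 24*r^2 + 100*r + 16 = 36*r^2 - 48*r - 180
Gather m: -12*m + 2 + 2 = 4 - 12*m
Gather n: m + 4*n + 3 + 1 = m + 4*n + 4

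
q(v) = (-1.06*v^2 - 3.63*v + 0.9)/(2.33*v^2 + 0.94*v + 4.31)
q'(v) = (-4.66*v - 0.94)*(-1.06*v^2 - 3.63*v + 0.9)/(2.33*v^2 + 0.94*v + 4.31)^2 + (-2.12*v - 3.63)/(2.33*v^2 + 0.94*v + 4.31) = (7.4615*v^2 - 13.3312*v - 16.4913)/(5.4289*v^4 + 4.3804*v^3 + 20.9682*v^2 + 8.1028*v + 18.5761)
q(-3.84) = -0.02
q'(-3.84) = 0.12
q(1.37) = -0.61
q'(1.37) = -0.21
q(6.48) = -0.62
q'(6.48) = 0.02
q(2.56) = -0.70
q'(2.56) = -0.00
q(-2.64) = 0.17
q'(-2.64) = 0.22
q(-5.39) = -0.15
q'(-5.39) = 0.06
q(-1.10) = 0.59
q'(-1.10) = 0.19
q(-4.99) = -0.13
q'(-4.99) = 0.07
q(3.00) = -0.70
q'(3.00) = 0.01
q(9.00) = -0.58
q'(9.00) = 0.01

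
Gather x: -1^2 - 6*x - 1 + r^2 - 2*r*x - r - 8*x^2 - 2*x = r^2 - r - 8*x^2 + x*(-2*r - 8) - 2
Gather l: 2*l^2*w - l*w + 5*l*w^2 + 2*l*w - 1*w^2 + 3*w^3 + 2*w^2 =2*l^2*w + l*(5*w^2 + w) + 3*w^3 + w^2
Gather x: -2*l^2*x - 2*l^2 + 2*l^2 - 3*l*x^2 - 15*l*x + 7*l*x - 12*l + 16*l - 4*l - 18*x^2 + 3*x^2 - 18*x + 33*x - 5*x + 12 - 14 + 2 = x^2*(-3*l - 15) + x*(-2*l^2 - 8*l + 10)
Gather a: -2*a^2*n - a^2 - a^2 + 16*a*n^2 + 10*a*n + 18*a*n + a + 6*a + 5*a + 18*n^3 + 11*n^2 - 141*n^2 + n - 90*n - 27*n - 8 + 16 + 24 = a^2*(-2*n - 2) + a*(16*n^2 + 28*n + 12) + 18*n^3 - 130*n^2 - 116*n + 32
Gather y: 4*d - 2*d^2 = -2*d^2 + 4*d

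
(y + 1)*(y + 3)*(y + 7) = y^3 + 11*y^2 + 31*y + 21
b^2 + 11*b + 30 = (b + 5)*(b + 6)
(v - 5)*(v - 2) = v^2 - 7*v + 10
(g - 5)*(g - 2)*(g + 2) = g^3 - 5*g^2 - 4*g + 20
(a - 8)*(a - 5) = a^2 - 13*a + 40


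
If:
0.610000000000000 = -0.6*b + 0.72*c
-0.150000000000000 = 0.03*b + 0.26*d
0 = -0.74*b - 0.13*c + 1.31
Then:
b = 1.41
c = 2.03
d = -0.74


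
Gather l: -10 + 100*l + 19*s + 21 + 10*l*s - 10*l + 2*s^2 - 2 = l*(10*s + 90) + 2*s^2 + 19*s + 9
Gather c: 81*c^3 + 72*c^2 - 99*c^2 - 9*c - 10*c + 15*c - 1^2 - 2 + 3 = 81*c^3 - 27*c^2 - 4*c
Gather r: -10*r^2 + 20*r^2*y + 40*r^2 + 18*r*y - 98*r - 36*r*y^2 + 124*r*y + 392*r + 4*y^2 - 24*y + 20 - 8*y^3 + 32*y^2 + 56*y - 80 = r^2*(20*y + 30) + r*(-36*y^2 + 142*y + 294) - 8*y^3 + 36*y^2 + 32*y - 60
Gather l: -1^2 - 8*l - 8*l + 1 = -16*l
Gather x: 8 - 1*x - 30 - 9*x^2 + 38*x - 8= -9*x^2 + 37*x - 30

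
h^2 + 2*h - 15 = (h - 3)*(h + 5)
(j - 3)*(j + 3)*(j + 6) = j^3 + 6*j^2 - 9*j - 54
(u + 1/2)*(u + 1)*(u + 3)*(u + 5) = u^4 + 19*u^3/2 + 55*u^2/2 + 53*u/2 + 15/2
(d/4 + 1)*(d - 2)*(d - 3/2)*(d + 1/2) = d^4/4 + d^3/4 - 43*d^2/16 + 13*d/8 + 3/2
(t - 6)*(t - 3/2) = t^2 - 15*t/2 + 9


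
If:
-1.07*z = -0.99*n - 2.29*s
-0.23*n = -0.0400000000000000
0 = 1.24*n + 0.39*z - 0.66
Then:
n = 0.17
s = 0.46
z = 1.14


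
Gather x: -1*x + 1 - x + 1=2 - 2*x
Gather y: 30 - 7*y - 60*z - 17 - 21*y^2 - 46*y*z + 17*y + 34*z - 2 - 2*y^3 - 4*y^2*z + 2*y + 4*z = -2*y^3 + y^2*(-4*z - 21) + y*(12 - 46*z) - 22*z + 11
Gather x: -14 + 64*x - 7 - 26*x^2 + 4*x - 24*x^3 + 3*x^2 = -24*x^3 - 23*x^2 + 68*x - 21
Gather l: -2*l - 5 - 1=-2*l - 6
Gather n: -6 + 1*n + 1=n - 5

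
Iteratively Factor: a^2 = (a)*(a)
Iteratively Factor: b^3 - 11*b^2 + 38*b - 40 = (b - 4)*(b^2 - 7*b + 10) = (b - 5)*(b - 4)*(b - 2)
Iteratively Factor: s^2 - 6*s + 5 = (s - 5)*(s - 1)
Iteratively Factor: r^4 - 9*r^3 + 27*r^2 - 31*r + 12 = (r - 3)*(r^3 - 6*r^2 + 9*r - 4) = (r - 3)*(r - 1)*(r^2 - 5*r + 4) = (r - 3)*(r - 1)^2*(r - 4)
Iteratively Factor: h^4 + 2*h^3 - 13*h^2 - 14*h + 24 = (h + 4)*(h^3 - 2*h^2 - 5*h + 6) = (h - 3)*(h + 4)*(h^2 + h - 2) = (h - 3)*(h - 1)*(h + 4)*(h + 2)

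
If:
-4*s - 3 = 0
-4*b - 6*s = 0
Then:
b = 9/8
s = -3/4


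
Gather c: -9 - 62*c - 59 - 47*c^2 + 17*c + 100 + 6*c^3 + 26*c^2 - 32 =6*c^3 - 21*c^2 - 45*c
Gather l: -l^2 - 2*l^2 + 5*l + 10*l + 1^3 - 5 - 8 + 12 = -3*l^2 + 15*l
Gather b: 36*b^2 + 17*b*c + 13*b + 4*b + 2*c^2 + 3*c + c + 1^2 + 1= 36*b^2 + b*(17*c + 17) + 2*c^2 + 4*c + 2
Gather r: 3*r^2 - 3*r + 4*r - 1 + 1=3*r^2 + r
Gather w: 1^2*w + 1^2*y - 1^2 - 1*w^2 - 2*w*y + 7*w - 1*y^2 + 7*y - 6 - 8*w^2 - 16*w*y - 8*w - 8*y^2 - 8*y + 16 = -9*w^2 - 18*w*y - 9*y^2 + 9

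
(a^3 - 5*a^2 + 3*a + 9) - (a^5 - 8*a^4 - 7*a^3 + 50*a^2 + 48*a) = -a^5 + 8*a^4 + 8*a^3 - 55*a^2 - 45*a + 9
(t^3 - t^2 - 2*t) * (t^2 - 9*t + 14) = t^5 - 10*t^4 + 21*t^3 + 4*t^2 - 28*t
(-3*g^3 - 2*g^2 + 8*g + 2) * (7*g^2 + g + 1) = -21*g^5 - 17*g^4 + 51*g^3 + 20*g^2 + 10*g + 2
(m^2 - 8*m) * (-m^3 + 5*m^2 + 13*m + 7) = -m^5 + 13*m^4 - 27*m^3 - 97*m^2 - 56*m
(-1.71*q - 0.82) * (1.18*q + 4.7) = -2.0178*q^2 - 9.0046*q - 3.854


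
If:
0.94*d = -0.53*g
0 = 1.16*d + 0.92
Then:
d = -0.79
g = 1.41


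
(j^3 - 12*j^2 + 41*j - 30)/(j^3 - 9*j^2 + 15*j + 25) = (j^2 - 7*j + 6)/(j^2 - 4*j - 5)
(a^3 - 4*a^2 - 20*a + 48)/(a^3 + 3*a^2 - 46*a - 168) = (a^2 - 8*a + 12)/(a^2 - a - 42)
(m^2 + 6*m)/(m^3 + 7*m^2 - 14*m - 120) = m/(m^2 + m - 20)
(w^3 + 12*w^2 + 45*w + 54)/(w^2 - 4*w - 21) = (w^2 + 9*w + 18)/(w - 7)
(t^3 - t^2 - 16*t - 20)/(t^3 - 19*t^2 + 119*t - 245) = (t^2 + 4*t + 4)/(t^2 - 14*t + 49)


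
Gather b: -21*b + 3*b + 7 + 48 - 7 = 48 - 18*b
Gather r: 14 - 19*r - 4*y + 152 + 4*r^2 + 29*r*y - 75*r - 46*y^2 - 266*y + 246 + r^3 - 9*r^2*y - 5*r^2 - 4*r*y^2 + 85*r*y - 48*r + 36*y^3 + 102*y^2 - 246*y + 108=r^3 + r^2*(-9*y - 1) + r*(-4*y^2 + 114*y - 142) + 36*y^3 + 56*y^2 - 516*y + 520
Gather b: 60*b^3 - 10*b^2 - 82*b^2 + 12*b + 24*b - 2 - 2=60*b^3 - 92*b^2 + 36*b - 4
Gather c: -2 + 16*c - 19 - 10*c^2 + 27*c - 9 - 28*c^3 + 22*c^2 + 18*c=-28*c^3 + 12*c^2 + 61*c - 30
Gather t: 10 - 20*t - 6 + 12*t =4 - 8*t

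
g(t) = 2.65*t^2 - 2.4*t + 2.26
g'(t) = 5.3*t - 2.4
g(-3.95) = 53.09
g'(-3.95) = -23.34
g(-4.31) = 61.83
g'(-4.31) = -25.24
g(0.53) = 1.73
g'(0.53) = 0.41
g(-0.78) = 5.74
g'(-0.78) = -6.53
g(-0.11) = 2.56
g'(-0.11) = -2.98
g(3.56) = 27.30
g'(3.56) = 16.47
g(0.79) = 2.02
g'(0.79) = 1.79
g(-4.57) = 68.57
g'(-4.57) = -26.62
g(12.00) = 355.06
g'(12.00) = 61.20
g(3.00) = 18.91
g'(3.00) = 13.50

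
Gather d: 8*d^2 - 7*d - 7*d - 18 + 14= 8*d^2 - 14*d - 4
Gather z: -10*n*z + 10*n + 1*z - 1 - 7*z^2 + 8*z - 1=10*n - 7*z^2 + z*(9 - 10*n) - 2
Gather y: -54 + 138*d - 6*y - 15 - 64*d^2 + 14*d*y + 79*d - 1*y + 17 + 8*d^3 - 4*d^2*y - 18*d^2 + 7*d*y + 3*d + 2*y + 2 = 8*d^3 - 82*d^2 + 220*d + y*(-4*d^2 + 21*d - 5) - 50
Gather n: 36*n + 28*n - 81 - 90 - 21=64*n - 192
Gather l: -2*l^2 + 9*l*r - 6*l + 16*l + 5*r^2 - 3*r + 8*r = -2*l^2 + l*(9*r + 10) + 5*r^2 + 5*r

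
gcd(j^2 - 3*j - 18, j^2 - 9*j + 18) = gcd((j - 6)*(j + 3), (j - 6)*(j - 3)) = j - 6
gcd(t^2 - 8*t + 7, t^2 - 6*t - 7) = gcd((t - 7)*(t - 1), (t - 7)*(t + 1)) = t - 7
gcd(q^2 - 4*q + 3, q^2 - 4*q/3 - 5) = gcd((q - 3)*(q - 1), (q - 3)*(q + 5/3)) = q - 3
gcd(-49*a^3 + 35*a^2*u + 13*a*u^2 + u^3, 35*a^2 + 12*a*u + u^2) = 7*a + u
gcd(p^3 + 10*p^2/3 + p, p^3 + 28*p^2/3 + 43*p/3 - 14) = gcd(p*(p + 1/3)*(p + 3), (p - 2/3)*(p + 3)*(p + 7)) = p + 3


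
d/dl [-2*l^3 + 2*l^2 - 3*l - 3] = -6*l^2 + 4*l - 3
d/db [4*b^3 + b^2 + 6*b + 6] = 12*b^2 + 2*b + 6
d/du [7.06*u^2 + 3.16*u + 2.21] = 14.12*u + 3.16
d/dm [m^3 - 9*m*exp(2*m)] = 3*m^2 - 18*m*exp(2*m) - 9*exp(2*m)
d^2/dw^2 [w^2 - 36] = 2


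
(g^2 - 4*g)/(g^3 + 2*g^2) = (g - 4)/(g*(g + 2))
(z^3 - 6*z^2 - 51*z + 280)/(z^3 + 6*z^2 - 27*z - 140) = (z - 8)/(z + 4)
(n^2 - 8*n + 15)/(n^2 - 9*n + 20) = (n - 3)/(n - 4)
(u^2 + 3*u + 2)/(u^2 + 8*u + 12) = (u + 1)/(u + 6)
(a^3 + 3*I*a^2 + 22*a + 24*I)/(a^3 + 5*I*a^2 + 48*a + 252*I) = (a^2 - 3*I*a + 4)/(a^2 - I*a + 42)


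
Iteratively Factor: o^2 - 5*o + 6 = (o - 3)*(o - 2)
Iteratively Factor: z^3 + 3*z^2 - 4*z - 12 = (z + 2)*(z^2 + z - 6) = (z + 2)*(z + 3)*(z - 2)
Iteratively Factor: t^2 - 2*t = (t - 2)*(t)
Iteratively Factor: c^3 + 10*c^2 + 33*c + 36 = (c + 3)*(c^2 + 7*c + 12) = (c + 3)*(c + 4)*(c + 3)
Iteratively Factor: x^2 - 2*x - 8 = (x + 2)*(x - 4)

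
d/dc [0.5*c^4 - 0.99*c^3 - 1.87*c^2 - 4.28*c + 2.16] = 2.0*c^3 - 2.97*c^2 - 3.74*c - 4.28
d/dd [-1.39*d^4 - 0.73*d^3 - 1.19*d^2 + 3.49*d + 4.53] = -5.56*d^3 - 2.19*d^2 - 2.38*d + 3.49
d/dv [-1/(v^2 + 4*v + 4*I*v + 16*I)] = 2*(v + 2 + 2*I)/(v^2 + 4*v + 4*I*v + 16*I)^2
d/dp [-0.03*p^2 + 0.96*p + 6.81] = 0.96 - 0.06*p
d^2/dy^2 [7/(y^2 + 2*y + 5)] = 14*(-y^2 - 2*y + 4*(y + 1)^2 - 5)/(y^2 + 2*y + 5)^3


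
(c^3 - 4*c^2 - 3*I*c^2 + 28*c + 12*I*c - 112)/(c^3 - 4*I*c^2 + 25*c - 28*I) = (c - 4)/(c - I)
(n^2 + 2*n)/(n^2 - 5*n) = (n + 2)/(n - 5)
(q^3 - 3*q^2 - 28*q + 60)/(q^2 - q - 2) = (q^2 - q - 30)/(q + 1)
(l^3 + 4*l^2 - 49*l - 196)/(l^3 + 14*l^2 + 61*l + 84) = (l - 7)/(l + 3)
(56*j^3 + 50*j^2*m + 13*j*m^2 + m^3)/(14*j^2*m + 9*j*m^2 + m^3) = (4*j + m)/m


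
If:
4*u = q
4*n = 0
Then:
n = 0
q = 4*u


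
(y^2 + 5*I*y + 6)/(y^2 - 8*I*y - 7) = (y + 6*I)/(y - 7*I)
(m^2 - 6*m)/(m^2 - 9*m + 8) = m*(m - 6)/(m^2 - 9*m + 8)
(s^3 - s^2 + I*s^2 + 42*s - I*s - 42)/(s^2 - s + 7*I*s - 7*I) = s - 6*I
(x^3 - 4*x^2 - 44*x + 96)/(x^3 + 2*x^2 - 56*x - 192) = (x - 2)/(x + 4)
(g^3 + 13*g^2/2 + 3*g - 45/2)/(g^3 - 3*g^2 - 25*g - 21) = (2*g^2 + 7*g - 15)/(2*(g^2 - 6*g - 7))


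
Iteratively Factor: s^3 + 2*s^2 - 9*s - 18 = (s + 3)*(s^2 - s - 6) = (s - 3)*(s + 3)*(s + 2)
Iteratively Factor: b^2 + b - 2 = (b - 1)*(b + 2)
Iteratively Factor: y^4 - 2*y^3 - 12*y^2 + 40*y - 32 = (y - 2)*(y^3 - 12*y + 16) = (y - 2)*(y + 4)*(y^2 - 4*y + 4) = (y - 2)^2*(y + 4)*(y - 2)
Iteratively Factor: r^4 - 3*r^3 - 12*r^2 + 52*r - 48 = (r - 2)*(r^3 - r^2 - 14*r + 24) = (r - 3)*(r - 2)*(r^2 + 2*r - 8) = (r - 3)*(r - 2)*(r + 4)*(r - 2)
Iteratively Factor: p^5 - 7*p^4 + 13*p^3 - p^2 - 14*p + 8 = (p - 2)*(p^4 - 5*p^3 + 3*p^2 + 5*p - 4) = (p - 4)*(p - 2)*(p^3 - p^2 - p + 1) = (p - 4)*(p - 2)*(p - 1)*(p^2 - 1) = (p - 4)*(p - 2)*(p - 1)*(p + 1)*(p - 1)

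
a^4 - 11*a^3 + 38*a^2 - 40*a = a*(a - 5)*(a - 4)*(a - 2)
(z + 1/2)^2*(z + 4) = z^3 + 5*z^2 + 17*z/4 + 1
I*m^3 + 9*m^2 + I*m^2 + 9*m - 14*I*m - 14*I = (m - 7*I)*(m - 2*I)*(I*m + I)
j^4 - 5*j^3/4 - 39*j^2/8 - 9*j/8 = j*(j - 3)*(j + 1/4)*(j + 3/2)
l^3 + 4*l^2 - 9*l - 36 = (l - 3)*(l + 3)*(l + 4)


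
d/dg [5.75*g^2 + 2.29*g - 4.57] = 11.5*g + 2.29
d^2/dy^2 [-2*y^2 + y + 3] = -4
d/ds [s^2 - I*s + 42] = 2*s - I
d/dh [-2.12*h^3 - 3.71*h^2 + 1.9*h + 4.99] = -6.36*h^2 - 7.42*h + 1.9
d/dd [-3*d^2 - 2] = -6*d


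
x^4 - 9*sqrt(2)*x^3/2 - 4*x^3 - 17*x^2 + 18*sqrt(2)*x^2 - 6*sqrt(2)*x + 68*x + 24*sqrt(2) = (x - 4)*(x - 6*sqrt(2))*(x + sqrt(2)/2)*(x + sqrt(2))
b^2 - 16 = (b - 4)*(b + 4)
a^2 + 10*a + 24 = (a + 4)*(a + 6)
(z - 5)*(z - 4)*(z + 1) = z^3 - 8*z^2 + 11*z + 20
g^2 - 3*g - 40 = (g - 8)*(g + 5)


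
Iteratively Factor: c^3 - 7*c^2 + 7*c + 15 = (c - 3)*(c^2 - 4*c - 5) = (c - 5)*(c - 3)*(c + 1)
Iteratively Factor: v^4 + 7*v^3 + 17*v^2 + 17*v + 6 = (v + 3)*(v^3 + 4*v^2 + 5*v + 2) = (v + 1)*(v + 3)*(v^2 + 3*v + 2) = (v + 1)^2*(v + 3)*(v + 2)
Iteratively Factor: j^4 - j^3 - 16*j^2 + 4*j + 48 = (j + 2)*(j^3 - 3*j^2 - 10*j + 24) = (j + 2)*(j + 3)*(j^2 - 6*j + 8) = (j - 4)*(j + 2)*(j + 3)*(j - 2)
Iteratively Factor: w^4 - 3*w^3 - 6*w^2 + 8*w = (w - 4)*(w^3 + w^2 - 2*w) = w*(w - 4)*(w^2 + w - 2) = w*(w - 4)*(w + 2)*(w - 1)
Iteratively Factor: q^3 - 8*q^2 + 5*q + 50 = (q - 5)*(q^2 - 3*q - 10) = (q - 5)*(q + 2)*(q - 5)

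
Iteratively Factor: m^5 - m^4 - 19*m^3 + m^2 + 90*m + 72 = (m - 4)*(m^4 + 3*m^3 - 7*m^2 - 27*m - 18) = (m - 4)*(m + 1)*(m^3 + 2*m^2 - 9*m - 18) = (m - 4)*(m - 3)*(m + 1)*(m^2 + 5*m + 6) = (m - 4)*(m - 3)*(m + 1)*(m + 3)*(m + 2)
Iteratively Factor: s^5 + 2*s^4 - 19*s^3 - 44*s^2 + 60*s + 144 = (s + 3)*(s^4 - s^3 - 16*s^2 + 4*s + 48) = (s - 2)*(s + 3)*(s^3 + s^2 - 14*s - 24) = (s - 2)*(s + 2)*(s + 3)*(s^2 - s - 12) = (s - 2)*(s + 2)*(s + 3)^2*(s - 4)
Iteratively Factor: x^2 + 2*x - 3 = (x + 3)*(x - 1)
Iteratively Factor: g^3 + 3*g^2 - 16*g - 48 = (g - 4)*(g^2 + 7*g + 12) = (g - 4)*(g + 4)*(g + 3)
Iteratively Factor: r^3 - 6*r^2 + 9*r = (r)*(r^2 - 6*r + 9) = r*(r - 3)*(r - 3)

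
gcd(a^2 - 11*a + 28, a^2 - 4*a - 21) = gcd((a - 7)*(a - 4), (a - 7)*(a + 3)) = a - 7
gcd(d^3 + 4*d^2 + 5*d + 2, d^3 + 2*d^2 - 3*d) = 1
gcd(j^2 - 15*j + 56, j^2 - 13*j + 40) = j - 8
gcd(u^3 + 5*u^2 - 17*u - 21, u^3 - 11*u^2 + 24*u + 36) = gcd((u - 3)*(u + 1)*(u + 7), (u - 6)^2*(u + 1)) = u + 1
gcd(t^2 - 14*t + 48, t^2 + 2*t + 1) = 1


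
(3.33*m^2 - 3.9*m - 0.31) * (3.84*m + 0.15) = 12.7872*m^3 - 14.4765*m^2 - 1.7754*m - 0.0465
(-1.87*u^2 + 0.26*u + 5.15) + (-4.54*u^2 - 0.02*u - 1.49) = -6.41*u^2 + 0.24*u + 3.66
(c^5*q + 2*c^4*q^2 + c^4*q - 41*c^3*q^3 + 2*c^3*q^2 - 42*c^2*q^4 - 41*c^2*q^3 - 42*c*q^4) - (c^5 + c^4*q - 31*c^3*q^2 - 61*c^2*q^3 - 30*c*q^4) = c^5*q - c^5 + 2*c^4*q^2 - 41*c^3*q^3 + 33*c^3*q^2 - 42*c^2*q^4 + 20*c^2*q^3 - 12*c*q^4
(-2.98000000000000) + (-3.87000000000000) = -6.85000000000000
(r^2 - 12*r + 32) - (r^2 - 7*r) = 32 - 5*r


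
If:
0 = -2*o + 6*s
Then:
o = 3*s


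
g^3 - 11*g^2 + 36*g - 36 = (g - 6)*(g - 3)*(g - 2)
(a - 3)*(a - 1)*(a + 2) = a^3 - 2*a^2 - 5*a + 6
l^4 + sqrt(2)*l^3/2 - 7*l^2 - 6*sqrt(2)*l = l*(l - 2*sqrt(2))*(l + sqrt(2))*(l + 3*sqrt(2)/2)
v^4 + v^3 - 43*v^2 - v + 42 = (v - 6)*(v - 1)*(v + 1)*(v + 7)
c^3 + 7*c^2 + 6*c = c*(c + 1)*(c + 6)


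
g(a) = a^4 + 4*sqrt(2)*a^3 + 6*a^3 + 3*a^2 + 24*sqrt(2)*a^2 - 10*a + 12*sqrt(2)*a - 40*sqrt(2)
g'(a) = 4*a^3 + 12*sqrt(2)*a^2 + 18*a^2 + 6*a + 48*sqrt(2)*a - 10 + 12*sqrt(2)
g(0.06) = -56.01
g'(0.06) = 11.53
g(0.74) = -26.16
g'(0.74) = 82.41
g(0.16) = -54.46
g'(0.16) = 19.70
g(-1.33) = -24.79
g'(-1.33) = -38.84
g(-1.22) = -29.04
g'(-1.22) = -38.38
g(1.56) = 94.38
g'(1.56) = 222.52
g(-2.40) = 11.52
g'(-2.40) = -24.21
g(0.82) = -19.13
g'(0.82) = 93.27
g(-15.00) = 19433.74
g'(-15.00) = -6732.89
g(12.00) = 46225.64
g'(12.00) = 12841.32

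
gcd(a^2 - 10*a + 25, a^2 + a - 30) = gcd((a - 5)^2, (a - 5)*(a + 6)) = a - 5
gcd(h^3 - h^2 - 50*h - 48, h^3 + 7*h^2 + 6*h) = h^2 + 7*h + 6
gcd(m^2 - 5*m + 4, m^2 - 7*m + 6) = m - 1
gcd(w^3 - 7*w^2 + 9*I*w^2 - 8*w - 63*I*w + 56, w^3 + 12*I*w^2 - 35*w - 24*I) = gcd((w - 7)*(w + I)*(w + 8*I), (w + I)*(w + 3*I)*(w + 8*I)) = w^2 + 9*I*w - 8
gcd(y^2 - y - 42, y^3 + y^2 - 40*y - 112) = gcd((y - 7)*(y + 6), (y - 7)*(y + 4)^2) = y - 7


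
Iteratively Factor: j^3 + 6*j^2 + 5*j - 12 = (j + 3)*(j^2 + 3*j - 4) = (j + 3)*(j + 4)*(j - 1)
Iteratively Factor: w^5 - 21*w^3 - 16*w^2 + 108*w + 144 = (w - 4)*(w^4 + 4*w^3 - 5*w^2 - 36*w - 36) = (w - 4)*(w + 3)*(w^3 + w^2 - 8*w - 12) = (w - 4)*(w + 2)*(w + 3)*(w^2 - w - 6) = (w - 4)*(w + 2)^2*(w + 3)*(w - 3)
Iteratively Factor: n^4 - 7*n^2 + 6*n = (n - 2)*(n^3 + 2*n^2 - 3*n) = n*(n - 2)*(n^2 + 2*n - 3) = n*(n - 2)*(n - 1)*(n + 3)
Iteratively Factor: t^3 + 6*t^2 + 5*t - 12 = (t - 1)*(t^2 + 7*t + 12) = (t - 1)*(t + 3)*(t + 4)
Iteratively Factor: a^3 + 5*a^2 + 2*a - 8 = (a + 2)*(a^2 + 3*a - 4) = (a - 1)*(a + 2)*(a + 4)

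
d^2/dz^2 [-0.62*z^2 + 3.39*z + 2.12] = -1.24000000000000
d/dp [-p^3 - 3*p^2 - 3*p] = -3*p^2 - 6*p - 3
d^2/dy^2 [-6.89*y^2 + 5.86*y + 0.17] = -13.7800000000000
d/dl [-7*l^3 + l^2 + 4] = l*(2 - 21*l)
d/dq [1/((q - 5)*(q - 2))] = (7 - 2*q)/(q^4 - 14*q^3 + 69*q^2 - 140*q + 100)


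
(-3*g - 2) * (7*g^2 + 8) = -21*g^3 - 14*g^2 - 24*g - 16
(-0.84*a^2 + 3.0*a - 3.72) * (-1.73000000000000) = 1.4532*a^2 - 5.19*a + 6.4356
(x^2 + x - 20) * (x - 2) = x^3 - x^2 - 22*x + 40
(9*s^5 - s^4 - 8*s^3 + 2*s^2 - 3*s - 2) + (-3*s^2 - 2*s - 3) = 9*s^5 - s^4 - 8*s^3 - s^2 - 5*s - 5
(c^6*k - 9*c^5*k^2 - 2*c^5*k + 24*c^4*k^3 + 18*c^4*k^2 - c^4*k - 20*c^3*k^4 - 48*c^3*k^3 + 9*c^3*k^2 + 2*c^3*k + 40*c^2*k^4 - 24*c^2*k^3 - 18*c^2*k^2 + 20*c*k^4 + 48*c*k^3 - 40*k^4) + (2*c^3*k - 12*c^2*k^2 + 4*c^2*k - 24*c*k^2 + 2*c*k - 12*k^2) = c^6*k - 9*c^5*k^2 - 2*c^5*k + 24*c^4*k^3 + 18*c^4*k^2 - c^4*k - 20*c^3*k^4 - 48*c^3*k^3 + 9*c^3*k^2 + 4*c^3*k + 40*c^2*k^4 - 24*c^2*k^3 - 30*c^2*k^2 + 4*c^2*k + 20*c*k^4 + 48*c*k^3 - 24*c*k^2 + 2*c*k - 40*k^4 - 12*k^2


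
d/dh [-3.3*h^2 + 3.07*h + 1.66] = 3.07 - 6.6*h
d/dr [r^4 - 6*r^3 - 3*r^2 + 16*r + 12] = 4*r^3 - 18*r^2 - 6*r + 16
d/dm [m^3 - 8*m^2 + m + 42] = 3*m^2 - 16*m + 1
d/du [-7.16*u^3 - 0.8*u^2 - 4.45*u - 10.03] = -21.48*u^2 - 1.6*u - 4.45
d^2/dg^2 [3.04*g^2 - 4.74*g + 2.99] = 6.08000000000000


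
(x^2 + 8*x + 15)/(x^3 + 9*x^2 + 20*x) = (x + 3)/(x*(x + 4))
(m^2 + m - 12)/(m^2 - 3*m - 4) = (-m^2 - m + 12)/(-m^2 + 3*m + 4)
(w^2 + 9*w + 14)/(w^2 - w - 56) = (w + 2)/(w - 8)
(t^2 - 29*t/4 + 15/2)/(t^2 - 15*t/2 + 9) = (4*t - 5)/(2*(2*t - 3))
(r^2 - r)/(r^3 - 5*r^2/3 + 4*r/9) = 9*(r - 1)/(9*r^2 - 15*r + 4)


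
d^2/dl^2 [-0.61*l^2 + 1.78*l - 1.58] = -1.22000000000000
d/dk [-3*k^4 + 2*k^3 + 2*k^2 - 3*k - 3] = -12*k^3 + 6*k^2 + 4*k - 3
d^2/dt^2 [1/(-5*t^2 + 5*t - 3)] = 10*(5*t^2 - 5*t - 5*(2*t - 1)^2 + 3)/(5*t^2 - 5*t + 3)^3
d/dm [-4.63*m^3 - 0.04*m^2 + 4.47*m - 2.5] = -13.89*m^2 - 0.08*m + 4.47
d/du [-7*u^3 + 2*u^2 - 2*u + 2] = -21*u^2 + 4*u - 2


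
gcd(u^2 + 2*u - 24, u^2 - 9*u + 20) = u - 4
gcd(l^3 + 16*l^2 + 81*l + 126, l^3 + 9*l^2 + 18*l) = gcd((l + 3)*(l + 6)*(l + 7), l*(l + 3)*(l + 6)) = l^2 + 9*l + 18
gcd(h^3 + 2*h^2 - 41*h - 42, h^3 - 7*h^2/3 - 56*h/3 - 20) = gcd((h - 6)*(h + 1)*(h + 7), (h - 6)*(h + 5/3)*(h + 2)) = h - 6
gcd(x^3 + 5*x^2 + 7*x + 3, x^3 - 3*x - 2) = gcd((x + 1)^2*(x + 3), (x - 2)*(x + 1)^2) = x^2 + 2*x + 1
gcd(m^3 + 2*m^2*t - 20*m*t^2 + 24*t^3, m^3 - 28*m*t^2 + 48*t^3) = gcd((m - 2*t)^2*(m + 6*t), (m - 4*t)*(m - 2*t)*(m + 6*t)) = -m^2 - 4*m*t + 12*t^2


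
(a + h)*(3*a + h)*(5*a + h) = 15*a^3 + 23*a^2*h + 9*a*h^2 + h^3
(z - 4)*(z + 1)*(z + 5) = z^3 + 2*z^2 - 19*z - 20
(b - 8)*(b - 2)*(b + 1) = b^3 - 9*b^2 + 6*b + 16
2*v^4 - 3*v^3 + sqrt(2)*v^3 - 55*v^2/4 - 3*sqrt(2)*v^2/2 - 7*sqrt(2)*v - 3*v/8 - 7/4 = (v - 7/2)*(v + 2)*(sqrt(2)*v + 1/2)^2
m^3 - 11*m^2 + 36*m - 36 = (m - 6)*(m - 3)*(m - 2)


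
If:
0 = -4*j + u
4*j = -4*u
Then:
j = 0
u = 0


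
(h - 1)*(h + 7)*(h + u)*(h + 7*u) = h^4 + 8*h^3*u + 6*h^3 + 7*h^2*u^2 + 48*h^2*u - 7*h^2 + 42*h*u^2 - 56*h*u - 49*u^2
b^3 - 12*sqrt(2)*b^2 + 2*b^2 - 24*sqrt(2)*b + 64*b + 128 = (b + 2)*(b - 8*sqrt(2))*(b - 4*sqrt(2))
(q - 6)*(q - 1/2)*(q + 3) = q^3 - 7*q^2/2 - 33*q/2 + 9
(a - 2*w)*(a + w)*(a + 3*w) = a^3 + 2*a^2*w - 5*a*w^2 - 6*w^3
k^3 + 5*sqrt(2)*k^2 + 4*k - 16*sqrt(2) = (k - sqrt(2))*(k + 2*sqrt(2))*(k + 4*sqrt(2))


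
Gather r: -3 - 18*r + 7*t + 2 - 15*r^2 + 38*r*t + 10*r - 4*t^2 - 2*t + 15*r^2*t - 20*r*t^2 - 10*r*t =r^2*(15*t - 15) + r*(-20*t^2 + 28*t - 8) - 4*t^2 + 5*t - 1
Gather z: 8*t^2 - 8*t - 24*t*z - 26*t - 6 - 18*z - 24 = 8*t^2 - 34*t + z*(-24*t - 18) - 30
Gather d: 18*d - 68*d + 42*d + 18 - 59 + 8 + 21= -8*d - 12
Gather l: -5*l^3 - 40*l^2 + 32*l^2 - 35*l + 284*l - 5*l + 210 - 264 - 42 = -5*l^3 - 8*l^2 + 244*l - 96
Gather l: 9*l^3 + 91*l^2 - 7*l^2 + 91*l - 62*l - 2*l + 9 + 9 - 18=9*l^3 + 84*l^2 + 27*l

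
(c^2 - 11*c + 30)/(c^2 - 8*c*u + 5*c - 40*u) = (c^2 - 11*c + 30)/(c^2 - 8*c*u + 5*c - 40*u)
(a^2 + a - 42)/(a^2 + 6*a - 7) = (a - 6)/(a - 1)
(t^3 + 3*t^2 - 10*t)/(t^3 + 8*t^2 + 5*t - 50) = t/(t + 5)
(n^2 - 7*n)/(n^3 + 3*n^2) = (n - 7)/(n*(n + 3))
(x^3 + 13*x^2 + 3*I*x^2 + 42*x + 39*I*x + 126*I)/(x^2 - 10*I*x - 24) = (x^3 + x^2*(13 + 3*I) + x*(42 + 39*I) + 126*I)/(x^2 - 10*I*x - 24)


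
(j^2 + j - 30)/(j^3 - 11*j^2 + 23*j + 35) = (j + 6)/(j^2 - 6*j - 7)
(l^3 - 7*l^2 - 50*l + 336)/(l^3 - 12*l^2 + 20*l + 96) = (l + 7)/(l + 2)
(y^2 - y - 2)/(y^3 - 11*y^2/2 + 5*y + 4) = 2*(y + 1)/(2*y^2 - 7*y - 4)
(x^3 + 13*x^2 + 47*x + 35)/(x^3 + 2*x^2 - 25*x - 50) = (x^2 + 8*x + 7)/(x^2 - 3*x - 10)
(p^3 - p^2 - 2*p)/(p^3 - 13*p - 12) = p*(p - 2)/(p^2 - p - 12)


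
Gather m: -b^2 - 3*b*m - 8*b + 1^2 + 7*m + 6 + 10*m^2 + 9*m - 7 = -b^2 - 8*b + 10*m^2 + m*(16 - 3*b)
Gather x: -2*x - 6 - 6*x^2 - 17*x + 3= -6*x^2 - 19*x - 3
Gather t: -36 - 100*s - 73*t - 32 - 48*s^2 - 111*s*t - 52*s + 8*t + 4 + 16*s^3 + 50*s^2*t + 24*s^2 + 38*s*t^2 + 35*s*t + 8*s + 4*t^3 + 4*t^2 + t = 16*s^3 - 24*s^2 - 144*s + 4*t^3 + t^2*(38*s + 4) + t*(50*s^2 - 76*s - 64) - 64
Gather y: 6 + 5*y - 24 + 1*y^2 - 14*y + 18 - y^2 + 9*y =0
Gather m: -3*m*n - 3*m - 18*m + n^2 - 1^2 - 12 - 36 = m*(-3*n - 21) + n^2 - 49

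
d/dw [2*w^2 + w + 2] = 4*w + 1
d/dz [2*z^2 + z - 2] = 4*z + 1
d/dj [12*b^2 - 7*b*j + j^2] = -7*b + 2*j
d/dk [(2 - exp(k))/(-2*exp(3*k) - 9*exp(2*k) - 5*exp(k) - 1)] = (-(exp(k) - 2)*(6*exp(2*k) + 18*exp(k) + 5) + 2*exp(3*k) + 9*exp(2*k) + 5*exp(k) + 1)*exp(k)/(2*exp(3*k) + 9*exp(2*k) + 5*exp(k) + 1)^2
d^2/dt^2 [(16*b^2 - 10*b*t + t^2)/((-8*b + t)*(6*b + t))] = -16*b/(216*b^3 + 108*b^2*t + 18*b*t^2 + t^3)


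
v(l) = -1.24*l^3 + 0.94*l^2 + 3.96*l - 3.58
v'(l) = -3.72*l^2 + 1.88*l + 3.96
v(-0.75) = -5.50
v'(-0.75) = 0.46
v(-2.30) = 7.37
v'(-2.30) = -20.04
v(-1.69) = -1.60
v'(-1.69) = -9.84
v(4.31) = -68.33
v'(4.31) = -57.04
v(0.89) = -0.19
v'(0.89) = 2.69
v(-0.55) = -5.27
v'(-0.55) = 1.80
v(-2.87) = 22.11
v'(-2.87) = -32.08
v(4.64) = -88.84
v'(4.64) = -67.41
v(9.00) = -795.76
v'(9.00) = -280.44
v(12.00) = -1963.42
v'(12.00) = -509.16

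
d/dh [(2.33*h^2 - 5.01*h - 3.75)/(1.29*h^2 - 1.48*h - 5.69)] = (3.0145*h^2 - 16.8404*h + 22.9569)/(1.6641*h^4 - 3.8184*h^3 - 12.4898*h^2 + 16.8424*h + 32.3761)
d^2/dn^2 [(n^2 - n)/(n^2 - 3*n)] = 4/(n^3 - 9*n^2 + 27*n - 27)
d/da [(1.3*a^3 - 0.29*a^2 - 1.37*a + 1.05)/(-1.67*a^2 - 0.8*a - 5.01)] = (-2.171*a^4 - 2.08*a^3 - 21.5949*a^2 + 6.4128*a + 7.7037)/(2.7889*a^4 + 2.672*a^3 + 17.3734*a^2 + 8.016*a + 25.1001)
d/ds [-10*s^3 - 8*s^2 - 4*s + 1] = -30*s^2 - 16*s - 4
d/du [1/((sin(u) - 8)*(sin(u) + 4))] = 2*(2 - sin(u))*cos(u)/((sin(u) - 8)^2*(sin(u) + 4)^2)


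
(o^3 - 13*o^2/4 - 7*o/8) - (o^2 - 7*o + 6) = o^3 - 17*o^2/4 + 49*o/8 - 6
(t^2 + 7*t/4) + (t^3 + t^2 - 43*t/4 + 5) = t^3 + 2*t^2 - 9*t + 5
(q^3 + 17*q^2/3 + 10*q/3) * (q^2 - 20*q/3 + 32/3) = q^5 - q^4 - 214*q^3/9 + 344*q^2/9 + 320*q/9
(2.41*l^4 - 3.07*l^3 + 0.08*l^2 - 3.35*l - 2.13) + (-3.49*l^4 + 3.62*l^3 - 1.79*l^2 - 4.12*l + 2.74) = -1.08*l^4 + 0.55*l^3 - 1.71*l^2 - 7.47*l + 0.61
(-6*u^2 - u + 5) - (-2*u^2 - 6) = -4*u^2 - u + 11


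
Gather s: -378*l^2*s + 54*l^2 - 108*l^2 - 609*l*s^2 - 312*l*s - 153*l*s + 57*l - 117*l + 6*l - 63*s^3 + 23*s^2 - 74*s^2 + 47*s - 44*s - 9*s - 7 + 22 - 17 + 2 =-54*l^2 - 54*l - 63*s^3 + s^2*(-609*l - 51) + s*(-378*l^2 - 465*l - 6)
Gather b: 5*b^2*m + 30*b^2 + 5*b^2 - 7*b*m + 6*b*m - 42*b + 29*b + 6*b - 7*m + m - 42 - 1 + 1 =b^2*(5*m + 35) + b*(-m - 7) - 6*m - 42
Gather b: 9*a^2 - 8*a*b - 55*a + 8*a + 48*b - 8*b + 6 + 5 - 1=9*a^2 - 47*a + b*(40 - 8*a) + 10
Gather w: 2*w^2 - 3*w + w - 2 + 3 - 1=2*w^2 - 2*w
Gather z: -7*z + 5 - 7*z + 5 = 10 - 14*z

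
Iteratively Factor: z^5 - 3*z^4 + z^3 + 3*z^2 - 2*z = (z + 1)*(z^4 - 4*z^3 + 5*z^2 - 2*z) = (z - 2)*(z + 1)*(z^3 - 2*z^2 + z) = (z - 2)*(z - 1)*(z + 1)*(z^2 - z) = (z - 2)*(z - 1)^2*(z + 1)*(z)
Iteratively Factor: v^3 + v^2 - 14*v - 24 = (v + 3)*(v^2 - 2*v - 8) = (v + 2)*(v + 3)*(v - 4)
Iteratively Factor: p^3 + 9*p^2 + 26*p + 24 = (p + 3)*(p^2 + 6*p + 8) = (p + 3)*(p + 4)*(p + 2)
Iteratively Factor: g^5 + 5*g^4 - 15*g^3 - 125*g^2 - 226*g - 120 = (g + 2)*(g^4 + 3*g^3 - 21*g^2 - 83*g - 60) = (g + 2)*(g + 3)*(g^3 - 21*g - 20) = (g + 2)*(g + 3)*(g + 4)*(g^2 - 4*g - 5) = (g - 5)*(g + 2)*(g + 3)*(g + 4)*(g + 1)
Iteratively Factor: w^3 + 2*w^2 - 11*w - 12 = (w - 3)*(w^2 + 5*w + 4) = (w - 3)*(w + 4)*(w + 1)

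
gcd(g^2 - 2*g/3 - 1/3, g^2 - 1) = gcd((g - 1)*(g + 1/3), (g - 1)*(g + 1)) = g - 1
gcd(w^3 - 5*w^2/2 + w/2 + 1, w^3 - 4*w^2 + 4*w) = w - 2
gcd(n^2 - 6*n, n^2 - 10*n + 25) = 1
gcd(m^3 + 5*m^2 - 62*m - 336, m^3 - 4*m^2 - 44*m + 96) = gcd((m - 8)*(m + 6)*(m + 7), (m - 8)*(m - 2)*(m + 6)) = m^2 - 2*m - 48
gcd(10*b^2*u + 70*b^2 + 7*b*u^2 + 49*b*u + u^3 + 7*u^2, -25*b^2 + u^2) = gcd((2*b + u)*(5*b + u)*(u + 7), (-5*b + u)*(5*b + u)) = 5*b + u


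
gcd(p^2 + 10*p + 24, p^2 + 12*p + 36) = p + 6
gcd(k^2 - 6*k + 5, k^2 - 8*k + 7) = k - 1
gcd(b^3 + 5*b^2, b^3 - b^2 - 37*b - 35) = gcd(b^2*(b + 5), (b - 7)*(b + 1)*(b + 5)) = b + 5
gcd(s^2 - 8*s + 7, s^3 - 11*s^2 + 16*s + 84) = s - 7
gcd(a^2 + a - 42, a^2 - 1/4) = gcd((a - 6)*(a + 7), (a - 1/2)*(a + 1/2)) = 1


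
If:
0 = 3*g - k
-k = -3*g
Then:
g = k/3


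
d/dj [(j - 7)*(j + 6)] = 2*j - 1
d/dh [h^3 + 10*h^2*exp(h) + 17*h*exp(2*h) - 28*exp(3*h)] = 10*h^2*exp(h) + 3*h^2 + 34*h*exp(2*h) + 20*h*exp(h) - 84*exp(3*h) + 17*exp(2*h)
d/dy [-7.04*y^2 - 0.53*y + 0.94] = -14.08*y - 0.53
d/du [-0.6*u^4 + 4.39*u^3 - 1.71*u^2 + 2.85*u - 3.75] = -2.4*u^3 + 13.17*u^2 - 3.42*u + 2.85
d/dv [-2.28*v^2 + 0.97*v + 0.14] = 0.97 - 4.56*v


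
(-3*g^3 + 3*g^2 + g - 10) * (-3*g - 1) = 9*g^4 - 6*g^3 - 6*g^2 + 29*g + 10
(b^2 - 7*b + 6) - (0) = b^2 - 7*b + 6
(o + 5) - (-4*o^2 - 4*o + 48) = 4*o^2 + 5*o - 43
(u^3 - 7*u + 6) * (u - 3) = u^4 - 3*u^3 - 7*u^2 + 27*u - 18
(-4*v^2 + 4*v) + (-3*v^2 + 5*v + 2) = -7*v^2 + 9*v + 2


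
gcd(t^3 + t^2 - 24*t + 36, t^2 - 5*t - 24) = 1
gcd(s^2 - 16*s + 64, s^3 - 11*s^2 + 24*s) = s - 8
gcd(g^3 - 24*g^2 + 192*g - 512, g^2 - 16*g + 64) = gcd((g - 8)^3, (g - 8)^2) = g^2 - 16*g + 64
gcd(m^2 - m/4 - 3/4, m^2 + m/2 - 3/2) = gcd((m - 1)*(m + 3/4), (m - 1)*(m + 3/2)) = m - 1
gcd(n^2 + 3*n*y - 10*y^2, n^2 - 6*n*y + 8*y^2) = -n + 2*y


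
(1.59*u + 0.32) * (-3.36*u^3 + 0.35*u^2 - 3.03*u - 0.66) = -5.3424*u^4 - 0.5187*u^3 - 4.7057*u^2 - 2.019*u - 0.2112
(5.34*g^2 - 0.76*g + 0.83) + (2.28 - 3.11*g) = 5.34*g^2 - 3.87*g + 3.11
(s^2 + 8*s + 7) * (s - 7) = s^3 + s^2 - 49*s - 49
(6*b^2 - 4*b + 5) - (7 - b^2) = 7*b^2 - 4*b - 2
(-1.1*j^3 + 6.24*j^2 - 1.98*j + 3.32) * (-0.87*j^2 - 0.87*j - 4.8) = 0.957*j^5 - 4.4718*j^4 + 1.5738*j^3 - 31.1178*j^2 + 6.6156*j - 15.936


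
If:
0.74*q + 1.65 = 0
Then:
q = -2.23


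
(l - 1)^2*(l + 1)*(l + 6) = l^4 + 5*l^3 - 7*l^2 - 5*l + 6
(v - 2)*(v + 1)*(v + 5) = v^3 + 4*v^2 - 7*v - 10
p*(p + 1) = p^2 + p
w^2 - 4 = (w - 2)*(w + 2)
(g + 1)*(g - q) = g^2 - g*q + g - q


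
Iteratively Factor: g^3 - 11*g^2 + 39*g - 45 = (g - 3)*(g^2 - 8*g + 15) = (g - 5)*(g - 3)*(g - 3)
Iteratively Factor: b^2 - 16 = (b - 4)*(b + 4)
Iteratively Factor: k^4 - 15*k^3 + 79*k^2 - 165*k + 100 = (k - 5)*(k^3 - 10*k^2 + 29*k - 20) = (k - 5)*(k - 1)*(k^2 - 9*k + 20) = (k - 5)*(k - 4)*(k - 1)*(k - 5)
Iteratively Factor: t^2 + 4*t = (t)*(t + 4)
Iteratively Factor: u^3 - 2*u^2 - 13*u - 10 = (u - 5)*(u^2 + 3*u + 2) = (u - 5)*(u + 2)*(u + 1)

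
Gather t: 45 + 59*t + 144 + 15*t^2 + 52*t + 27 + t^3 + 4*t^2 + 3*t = t^3 + 19*t^2 + 114*t + 216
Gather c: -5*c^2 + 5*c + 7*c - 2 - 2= -5*c^2 + 12*c - 4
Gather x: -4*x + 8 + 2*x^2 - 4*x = 2*x^2 - 8*x + 8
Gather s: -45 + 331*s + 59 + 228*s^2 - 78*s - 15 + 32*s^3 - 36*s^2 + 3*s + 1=32*s^3 + 192*s^2 + 256*s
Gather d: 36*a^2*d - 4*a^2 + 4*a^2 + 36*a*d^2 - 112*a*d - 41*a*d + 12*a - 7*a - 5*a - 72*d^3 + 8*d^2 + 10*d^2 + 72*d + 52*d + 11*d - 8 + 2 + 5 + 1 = -72*d^3 + d^2*(36*a + 18) + d*(36*a^2 - 153*a + 135)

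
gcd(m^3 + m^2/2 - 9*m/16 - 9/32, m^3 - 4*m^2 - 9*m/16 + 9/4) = m^2 - 9/16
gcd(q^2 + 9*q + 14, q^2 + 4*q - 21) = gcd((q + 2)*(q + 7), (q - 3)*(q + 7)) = q + 7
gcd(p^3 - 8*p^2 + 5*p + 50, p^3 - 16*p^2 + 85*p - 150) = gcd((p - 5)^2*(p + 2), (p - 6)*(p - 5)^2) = p^2 - 10*p + 25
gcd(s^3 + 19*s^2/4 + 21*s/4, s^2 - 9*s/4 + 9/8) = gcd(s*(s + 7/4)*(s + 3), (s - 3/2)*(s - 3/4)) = 1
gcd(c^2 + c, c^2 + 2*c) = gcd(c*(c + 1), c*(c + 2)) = c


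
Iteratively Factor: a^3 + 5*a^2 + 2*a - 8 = (a + 2)*(a^2 + 3*a - 4) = (a + 2)*(a + 4)*(a - 1)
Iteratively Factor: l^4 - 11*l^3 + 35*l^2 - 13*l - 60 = (l + 1)*(l^3 - 12*l^2 + 47*l - 60) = (l - 5)*(l + 1)*(l^2 - 7*l + 12) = (l - 5)*(l - 4)*(l + 1)*(l - 3)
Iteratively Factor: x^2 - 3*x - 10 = (x + 2)*(x - 5)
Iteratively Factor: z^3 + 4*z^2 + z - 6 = (z + 3)*(z^2 + z - 2) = (z - 1)*(z + 3)*(z + 2)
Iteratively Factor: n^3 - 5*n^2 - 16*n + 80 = (n - 5)*(n^2 - 16) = (n - 5)*(n + 4)*(n - 4)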